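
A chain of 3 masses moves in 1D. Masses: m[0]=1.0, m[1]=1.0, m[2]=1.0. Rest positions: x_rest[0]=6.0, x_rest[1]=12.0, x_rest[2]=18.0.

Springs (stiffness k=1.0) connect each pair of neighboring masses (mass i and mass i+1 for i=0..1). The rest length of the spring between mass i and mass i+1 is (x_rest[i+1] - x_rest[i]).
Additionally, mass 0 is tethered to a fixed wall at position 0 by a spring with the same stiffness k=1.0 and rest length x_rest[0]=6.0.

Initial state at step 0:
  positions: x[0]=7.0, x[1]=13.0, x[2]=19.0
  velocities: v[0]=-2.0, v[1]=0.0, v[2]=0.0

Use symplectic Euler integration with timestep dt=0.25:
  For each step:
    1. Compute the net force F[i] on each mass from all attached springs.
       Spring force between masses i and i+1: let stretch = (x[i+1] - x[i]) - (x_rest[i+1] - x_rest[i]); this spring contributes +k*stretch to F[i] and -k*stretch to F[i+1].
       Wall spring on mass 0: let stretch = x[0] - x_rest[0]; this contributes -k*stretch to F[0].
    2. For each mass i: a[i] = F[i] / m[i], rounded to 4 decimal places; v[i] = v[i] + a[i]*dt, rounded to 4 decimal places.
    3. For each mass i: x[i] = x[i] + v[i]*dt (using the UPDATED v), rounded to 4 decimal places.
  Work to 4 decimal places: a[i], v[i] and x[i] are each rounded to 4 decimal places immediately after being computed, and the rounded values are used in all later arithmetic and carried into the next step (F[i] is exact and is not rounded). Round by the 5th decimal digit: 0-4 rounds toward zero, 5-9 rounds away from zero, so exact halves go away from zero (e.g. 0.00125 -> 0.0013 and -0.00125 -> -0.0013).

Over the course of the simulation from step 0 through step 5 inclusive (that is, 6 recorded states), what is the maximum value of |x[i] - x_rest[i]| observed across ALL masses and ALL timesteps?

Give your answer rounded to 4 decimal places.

Step 0: x=[7.0000 13.0000 19.0000] v=[-2.0000 0.0000 0.0000]
Step 1: x=[6.4375 13.0000 19.0000] v=[-2.2500 0.0000 0.0000]
Step 2: x=[5.8828 12.9649 19.0000] v=[-2.2188 -0.1406 0.0000]
Step 3: x=[5.4031 12.8643 18.9978] v=[-1.9190 -0.4024 -0.0088]
Step 4: x=[5.0520 12.6807 18.9873] v=[-1.4045 -0.7343 -0.0422]
Step 5: x=[4.8619 12.4145 18.9576] v=[-0.7603 -1.0648 -0.1189]
Max displacement = 1.1381

Answer: 1.1381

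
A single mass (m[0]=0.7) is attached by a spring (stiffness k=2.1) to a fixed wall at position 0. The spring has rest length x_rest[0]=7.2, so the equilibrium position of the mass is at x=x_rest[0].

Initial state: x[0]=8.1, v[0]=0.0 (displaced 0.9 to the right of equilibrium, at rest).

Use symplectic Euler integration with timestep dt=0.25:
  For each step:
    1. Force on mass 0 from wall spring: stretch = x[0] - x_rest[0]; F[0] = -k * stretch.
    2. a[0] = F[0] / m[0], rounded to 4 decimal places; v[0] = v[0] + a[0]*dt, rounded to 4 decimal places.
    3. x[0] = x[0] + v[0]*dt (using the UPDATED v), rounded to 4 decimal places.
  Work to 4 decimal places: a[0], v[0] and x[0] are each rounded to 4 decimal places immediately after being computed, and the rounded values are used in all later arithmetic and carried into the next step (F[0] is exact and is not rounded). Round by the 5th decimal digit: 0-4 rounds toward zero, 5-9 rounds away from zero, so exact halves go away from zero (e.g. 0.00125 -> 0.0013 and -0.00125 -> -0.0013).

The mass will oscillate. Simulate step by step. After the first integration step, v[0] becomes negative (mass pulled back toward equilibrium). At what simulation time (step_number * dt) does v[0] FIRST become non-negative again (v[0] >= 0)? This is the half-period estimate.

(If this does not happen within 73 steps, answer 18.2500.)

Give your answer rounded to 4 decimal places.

Step 0: x=[8.1000] v=[0.0000]
Step 1: x=[7.9313] v=[-0.6750]
Step 2: x=[7.6254] v=[-1.2235]
Step 3: x=[7.2398] v=[-1.5426]
Step 4: x=[6.8467] v=[-1.5725]
Step 5: x=[6.5198] v=[-1.3075]
Step 6: x=[6.3205] v=[-0.7974]
Step 7: x=[6.2861] v=[-0.1378]
Step 8: x=[6.4230] v=[0.5476]
First v>=0 after going negative at step 8, time=2.0000

Answer: 2.0000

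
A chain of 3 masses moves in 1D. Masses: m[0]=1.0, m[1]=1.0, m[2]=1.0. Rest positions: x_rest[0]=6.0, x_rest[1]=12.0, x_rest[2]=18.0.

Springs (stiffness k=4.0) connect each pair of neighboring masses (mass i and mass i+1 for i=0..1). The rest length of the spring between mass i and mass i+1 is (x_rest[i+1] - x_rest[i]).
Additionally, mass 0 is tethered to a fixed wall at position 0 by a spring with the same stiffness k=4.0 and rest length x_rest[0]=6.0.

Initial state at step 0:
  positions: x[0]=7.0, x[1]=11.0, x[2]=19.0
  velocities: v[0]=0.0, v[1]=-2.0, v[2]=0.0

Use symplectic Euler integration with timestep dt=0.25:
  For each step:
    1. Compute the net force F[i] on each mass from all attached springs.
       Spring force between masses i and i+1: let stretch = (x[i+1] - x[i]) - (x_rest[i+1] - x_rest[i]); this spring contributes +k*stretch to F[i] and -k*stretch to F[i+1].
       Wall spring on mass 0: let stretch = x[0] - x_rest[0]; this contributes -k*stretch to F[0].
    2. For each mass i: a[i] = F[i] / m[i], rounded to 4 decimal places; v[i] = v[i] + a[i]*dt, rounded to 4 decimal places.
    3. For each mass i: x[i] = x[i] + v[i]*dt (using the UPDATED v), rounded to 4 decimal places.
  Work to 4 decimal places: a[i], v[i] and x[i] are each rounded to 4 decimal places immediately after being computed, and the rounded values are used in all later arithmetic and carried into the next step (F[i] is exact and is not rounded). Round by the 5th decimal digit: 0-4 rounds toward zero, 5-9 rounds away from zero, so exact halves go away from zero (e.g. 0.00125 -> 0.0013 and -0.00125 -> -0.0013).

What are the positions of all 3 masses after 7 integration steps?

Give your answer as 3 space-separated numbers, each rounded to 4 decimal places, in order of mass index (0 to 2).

Step 0: x=[7.0000 11.0000 19.0000] v=[0.0000 -2.0000 0.0000]
Step 1: x=[6.2500 11.5000 18.5000] v=[-3.0000 2.0000 -2.0000]
Step 2: x=[5.2500 12.4375 17.7500] v=[-4.0000 3.7500 -3.0000]
Step 3: x=[4.7344 12.9063 17.1719] v=[-2.0625 1.8750 -2.3125]
Step 4: x=[5.0782 12.3985 17.0274] v=[1.3750 -2.0313 -0.5781]
Step 5: x=[5.9825 11.2178 17.2257] v=[3.6171 -4.7227 0.7930]
Step 6: x=[6.7000 10.2303 17.4220] v=[2.8699 -3.9501 0.7851]
Step 7: x=[6.6251 10.1581 17.3204] v=[-0.2998 -0.2887 -0.4066]

Answer: 6.6251 10.1581 17.3204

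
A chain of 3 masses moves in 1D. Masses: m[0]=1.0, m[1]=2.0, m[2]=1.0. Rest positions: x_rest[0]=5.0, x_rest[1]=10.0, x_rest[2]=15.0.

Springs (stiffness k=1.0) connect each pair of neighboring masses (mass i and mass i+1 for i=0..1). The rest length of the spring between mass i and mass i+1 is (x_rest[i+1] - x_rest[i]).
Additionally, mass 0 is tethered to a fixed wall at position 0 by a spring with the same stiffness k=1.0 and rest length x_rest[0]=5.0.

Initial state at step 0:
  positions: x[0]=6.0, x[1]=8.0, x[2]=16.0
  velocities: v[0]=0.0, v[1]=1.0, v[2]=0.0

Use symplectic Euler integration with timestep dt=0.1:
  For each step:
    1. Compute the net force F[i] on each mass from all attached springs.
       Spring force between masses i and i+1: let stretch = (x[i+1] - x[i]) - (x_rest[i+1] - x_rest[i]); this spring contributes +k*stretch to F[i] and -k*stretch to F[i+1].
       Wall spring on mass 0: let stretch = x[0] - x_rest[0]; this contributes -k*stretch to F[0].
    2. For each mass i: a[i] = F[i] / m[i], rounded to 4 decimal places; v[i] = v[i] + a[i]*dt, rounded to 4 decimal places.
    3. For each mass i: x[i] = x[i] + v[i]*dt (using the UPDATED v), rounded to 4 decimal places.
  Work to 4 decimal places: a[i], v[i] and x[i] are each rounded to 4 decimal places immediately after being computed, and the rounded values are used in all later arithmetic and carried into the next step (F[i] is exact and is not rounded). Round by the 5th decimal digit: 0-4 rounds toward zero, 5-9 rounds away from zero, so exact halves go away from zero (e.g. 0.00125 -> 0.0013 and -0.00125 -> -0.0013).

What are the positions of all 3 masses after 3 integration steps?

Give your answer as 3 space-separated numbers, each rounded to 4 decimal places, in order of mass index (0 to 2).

Answer: 5.7694 8.4728 15.8270

Derivation:
Step 0: x=[6.0000 8.0000 16.0000] v=[0.0000 1.0000 0.0000]
Step 1: x=[5.9600 8.1300 15.9700] v=[-0.4000 1.3000 -0.3000]
Step 2: x=[5.8821 8.2884 15.9116] v=[-0.7790 1.5835 -0.5840]
Step 3: x=[5.7694 8.4728 15.8270] v=[-1.1266 1.8444 -0.8463]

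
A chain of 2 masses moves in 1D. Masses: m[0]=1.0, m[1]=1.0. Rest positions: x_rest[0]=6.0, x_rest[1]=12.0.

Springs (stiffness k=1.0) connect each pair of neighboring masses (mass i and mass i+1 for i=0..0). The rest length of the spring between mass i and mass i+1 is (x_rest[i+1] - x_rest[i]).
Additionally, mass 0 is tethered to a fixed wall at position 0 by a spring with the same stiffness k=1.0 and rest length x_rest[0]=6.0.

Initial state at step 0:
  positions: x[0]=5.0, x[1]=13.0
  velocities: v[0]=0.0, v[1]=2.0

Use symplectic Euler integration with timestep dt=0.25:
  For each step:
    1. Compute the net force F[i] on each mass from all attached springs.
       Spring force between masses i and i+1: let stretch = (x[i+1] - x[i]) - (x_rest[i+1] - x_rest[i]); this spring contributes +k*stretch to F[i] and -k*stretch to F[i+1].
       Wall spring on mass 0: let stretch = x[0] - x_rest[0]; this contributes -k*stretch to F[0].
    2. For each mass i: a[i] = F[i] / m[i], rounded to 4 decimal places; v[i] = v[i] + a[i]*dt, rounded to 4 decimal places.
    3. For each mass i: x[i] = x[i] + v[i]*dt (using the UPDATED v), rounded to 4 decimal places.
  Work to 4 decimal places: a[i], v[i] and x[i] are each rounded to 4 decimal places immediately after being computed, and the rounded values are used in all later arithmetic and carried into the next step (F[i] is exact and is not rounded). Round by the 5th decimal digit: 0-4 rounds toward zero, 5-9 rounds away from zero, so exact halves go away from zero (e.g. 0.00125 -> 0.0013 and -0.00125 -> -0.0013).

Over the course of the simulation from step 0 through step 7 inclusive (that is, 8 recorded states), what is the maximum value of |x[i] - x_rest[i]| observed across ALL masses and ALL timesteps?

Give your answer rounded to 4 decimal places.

Answer: 2.3799

Derivation:
Step 0: x=[5.0000 13.0000] v=[0.0000 2.0000]
Step 1: x=[5.1875 13.3750] v=[0.7500 1.5000]
Step 2: x=[5.5625 13.6133] v=[1.5000 0.9531]
Step 3: x=[6.0930 13.7234] v=[2.1221 0.4404]
Step 4: x=[6.7196 13.7316] v=[2.5065 0.0328]
Step 5: x=[7.3645 13.6766] v=[2.5796 -0.2202]
Step 6: x=[7.9436 13.6021] v=[2.3165 -0.2982]
Step 7: x=[8.3799 13.5489] v=[1.7452 -0.2128]
Max displacement = 2.3799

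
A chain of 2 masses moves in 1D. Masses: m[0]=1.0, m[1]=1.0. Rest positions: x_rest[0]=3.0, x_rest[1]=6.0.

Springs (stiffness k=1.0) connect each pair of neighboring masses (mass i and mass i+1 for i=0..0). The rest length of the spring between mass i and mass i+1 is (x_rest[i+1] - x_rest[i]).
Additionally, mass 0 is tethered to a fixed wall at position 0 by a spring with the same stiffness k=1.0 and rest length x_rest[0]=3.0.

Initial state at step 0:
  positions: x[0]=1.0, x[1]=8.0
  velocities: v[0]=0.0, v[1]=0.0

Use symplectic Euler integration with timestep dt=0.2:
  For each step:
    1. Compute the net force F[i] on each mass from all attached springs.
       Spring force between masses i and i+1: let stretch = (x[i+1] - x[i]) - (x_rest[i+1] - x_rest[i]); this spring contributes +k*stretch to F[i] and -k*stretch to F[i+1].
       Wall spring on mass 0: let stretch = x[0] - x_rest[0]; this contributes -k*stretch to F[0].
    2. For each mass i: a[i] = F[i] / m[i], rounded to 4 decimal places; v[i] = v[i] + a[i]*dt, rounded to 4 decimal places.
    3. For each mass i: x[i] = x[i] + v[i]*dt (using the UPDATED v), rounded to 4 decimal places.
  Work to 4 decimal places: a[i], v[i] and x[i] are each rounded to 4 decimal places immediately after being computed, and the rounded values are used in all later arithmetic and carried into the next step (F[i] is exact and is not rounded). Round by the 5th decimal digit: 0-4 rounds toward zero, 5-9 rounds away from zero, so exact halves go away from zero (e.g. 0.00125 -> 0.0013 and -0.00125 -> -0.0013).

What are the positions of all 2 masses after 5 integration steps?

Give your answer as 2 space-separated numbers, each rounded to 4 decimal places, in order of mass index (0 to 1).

Answer: 3.7767 6.1149

Derivation:
Step 0: x=[1.0000 8.0000] v=[0.0000 0.0000]
Step 1: x=[1.2400 7.8400] v=[1.2000 -0.8000]
Step 2: x=[1.6944 7.5360] v=[2.2720 -1.5200]
Step 3: x=[2.3147 7.1183] v=[3.1014 -2.0883]
Step 4: x=[3.0345 6.6285] v=[3.5992 -2.4490]
Step 5: x=[3.7767 6.1149] v=[3.7111 -2.5678]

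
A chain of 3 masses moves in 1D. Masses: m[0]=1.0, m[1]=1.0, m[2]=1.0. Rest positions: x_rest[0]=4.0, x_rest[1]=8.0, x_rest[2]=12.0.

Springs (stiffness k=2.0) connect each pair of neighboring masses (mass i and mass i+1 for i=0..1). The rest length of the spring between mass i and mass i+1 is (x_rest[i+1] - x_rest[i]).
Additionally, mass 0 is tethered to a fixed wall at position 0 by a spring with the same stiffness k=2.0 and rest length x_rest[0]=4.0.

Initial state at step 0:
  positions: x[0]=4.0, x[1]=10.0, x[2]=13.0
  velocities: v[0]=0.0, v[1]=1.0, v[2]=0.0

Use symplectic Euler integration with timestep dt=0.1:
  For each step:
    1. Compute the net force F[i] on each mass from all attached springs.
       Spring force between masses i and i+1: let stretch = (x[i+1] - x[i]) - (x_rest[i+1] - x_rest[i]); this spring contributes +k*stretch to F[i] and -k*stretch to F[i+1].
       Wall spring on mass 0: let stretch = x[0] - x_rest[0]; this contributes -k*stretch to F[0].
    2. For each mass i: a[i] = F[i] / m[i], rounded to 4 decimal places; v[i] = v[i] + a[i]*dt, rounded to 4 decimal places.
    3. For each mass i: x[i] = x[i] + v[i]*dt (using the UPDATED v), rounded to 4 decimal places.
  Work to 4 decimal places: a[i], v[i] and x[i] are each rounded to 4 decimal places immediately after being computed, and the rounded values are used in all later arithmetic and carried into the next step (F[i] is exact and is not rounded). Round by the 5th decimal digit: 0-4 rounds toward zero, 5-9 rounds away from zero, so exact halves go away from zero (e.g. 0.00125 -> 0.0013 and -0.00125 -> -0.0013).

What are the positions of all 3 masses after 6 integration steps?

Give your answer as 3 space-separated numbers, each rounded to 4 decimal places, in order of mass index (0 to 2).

Answer: 4.7203 9.4460 13.3800

Derivation:
Step 0: x=[4.0000 10.0000 13.0000] v=[0.0000 1.0000 0.0000]
Step 1: x=[4.0400 10.0400 13.0200] v=[0.4000 0.4000 0.2000]
Step 2: x=[4.1192 10.0196 13.0604] v=[0.7920 -0.2040 0.4040]
Step 3: x=[4.2340 9.9420 13.1200] v=[1.1482 -0.7759 0.5958]
Step 4: x=[4.3783 9.8138 13.1960] v=[1.4430 -1.2819 0.7602]
Step 5: x=[4.5437 9.6445 13.2844] v=[1.6544 -1.6926 0.8838]
Step 6: x=[4.7203 9.4460 13.3800] v=[1.7658 -1.9848 0.9558]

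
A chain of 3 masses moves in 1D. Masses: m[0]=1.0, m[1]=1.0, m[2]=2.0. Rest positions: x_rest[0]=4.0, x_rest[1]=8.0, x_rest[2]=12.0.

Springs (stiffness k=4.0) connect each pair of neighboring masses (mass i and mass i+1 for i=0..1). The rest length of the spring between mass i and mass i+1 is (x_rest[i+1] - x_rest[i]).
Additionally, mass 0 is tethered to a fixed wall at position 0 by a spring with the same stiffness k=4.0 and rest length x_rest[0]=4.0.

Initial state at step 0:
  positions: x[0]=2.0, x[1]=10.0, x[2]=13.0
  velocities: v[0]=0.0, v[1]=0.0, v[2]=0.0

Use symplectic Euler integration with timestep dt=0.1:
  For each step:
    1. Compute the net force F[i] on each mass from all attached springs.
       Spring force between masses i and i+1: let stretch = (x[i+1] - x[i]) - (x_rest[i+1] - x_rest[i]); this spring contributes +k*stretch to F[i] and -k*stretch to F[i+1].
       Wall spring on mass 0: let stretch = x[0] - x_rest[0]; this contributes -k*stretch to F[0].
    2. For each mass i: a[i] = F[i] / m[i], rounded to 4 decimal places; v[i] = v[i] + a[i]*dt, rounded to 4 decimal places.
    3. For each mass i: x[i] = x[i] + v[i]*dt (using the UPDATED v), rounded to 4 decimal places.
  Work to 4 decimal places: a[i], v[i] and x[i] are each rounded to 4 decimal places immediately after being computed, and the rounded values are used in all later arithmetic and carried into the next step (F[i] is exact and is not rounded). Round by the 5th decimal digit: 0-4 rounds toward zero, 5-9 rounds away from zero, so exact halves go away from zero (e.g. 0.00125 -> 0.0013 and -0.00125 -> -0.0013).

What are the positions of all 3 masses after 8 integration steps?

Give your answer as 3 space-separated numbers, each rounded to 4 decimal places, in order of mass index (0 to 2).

Step 0: x=[2.0000 10.0000 13.0000] v=[0.0000 0.0000 0.0000]
Step 1: x=[2.2400 9.8000 13.0200] v=[2.4000 -2.0000 0.2000]
Step 2: x=[2.6928 9.4264 13.0556] v=[4.5280 -3.7360 0.3560]
Step 3: x=[3.3072 8.9286 13.0986] v=[6.1443 -4.9778 0.4302]
Step 4: x=[4.0142 8.3728 13.1382] v=[7.0700 -5.5584 0.3962]
Step 5: x=[4.7350 7.8332 13.1625] v=[7.2078 -5.3957 0.2431]
Step 6: x=[5.3903 7.3829 13.1602] v=[6.5531 -4.5033 -0.0228]
Step 7: x=[5.9097 7.0840 13.1224] v=[5.1940 -2.9894 -0.3783]
Step 8: x=[6.2397 6.9796 13.0438] v=[3.2998 -1.0438 -0.7860]

Answer: 6.2397 6.9796 13.0438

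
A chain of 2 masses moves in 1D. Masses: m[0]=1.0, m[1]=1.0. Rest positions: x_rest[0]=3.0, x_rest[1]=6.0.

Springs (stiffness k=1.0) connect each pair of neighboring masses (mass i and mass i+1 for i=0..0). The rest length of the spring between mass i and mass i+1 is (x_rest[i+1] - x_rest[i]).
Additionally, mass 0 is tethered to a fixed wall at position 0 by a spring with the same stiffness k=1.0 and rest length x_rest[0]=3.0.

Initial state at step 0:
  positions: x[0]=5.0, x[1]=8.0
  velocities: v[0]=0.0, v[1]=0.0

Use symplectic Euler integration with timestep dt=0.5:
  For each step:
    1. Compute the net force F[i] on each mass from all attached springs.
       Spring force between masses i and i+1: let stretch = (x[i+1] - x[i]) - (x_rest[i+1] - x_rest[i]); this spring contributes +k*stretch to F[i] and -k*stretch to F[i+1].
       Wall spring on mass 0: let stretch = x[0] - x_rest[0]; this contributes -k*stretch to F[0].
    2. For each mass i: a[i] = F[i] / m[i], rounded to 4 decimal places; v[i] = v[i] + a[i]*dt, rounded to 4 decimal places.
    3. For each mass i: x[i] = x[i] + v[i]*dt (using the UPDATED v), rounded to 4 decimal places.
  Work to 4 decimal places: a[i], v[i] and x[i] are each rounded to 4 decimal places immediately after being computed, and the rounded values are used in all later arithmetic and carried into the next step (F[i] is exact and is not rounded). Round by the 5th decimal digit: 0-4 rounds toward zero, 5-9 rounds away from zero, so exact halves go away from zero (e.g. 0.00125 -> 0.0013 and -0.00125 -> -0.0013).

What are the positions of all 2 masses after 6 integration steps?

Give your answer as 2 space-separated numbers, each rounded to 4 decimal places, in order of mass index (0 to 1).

Step 0: x=[5.0000 8.0000] v=[0.0000 0.0000]
Step 1: x=[4.5000 8.0000] v=[-1.0000 0.0000]
Step 2: x=[3.7500 7.8750] v=[-1.5000 -0.2500]
Step 3: x=[3.0938 7.4688] v=[-1.3125 -0.8125]
Step 4: x=[2.7579 6.7188] v=[-0.6719 -1.5000]
Step 5: x=[2.7227 5.7286] v=[-0.0704 -1.9805]
Step 6: x=[2.7583 4.7369] v=[0.0712 -1.9835]

Answer: 2.7583 4.7369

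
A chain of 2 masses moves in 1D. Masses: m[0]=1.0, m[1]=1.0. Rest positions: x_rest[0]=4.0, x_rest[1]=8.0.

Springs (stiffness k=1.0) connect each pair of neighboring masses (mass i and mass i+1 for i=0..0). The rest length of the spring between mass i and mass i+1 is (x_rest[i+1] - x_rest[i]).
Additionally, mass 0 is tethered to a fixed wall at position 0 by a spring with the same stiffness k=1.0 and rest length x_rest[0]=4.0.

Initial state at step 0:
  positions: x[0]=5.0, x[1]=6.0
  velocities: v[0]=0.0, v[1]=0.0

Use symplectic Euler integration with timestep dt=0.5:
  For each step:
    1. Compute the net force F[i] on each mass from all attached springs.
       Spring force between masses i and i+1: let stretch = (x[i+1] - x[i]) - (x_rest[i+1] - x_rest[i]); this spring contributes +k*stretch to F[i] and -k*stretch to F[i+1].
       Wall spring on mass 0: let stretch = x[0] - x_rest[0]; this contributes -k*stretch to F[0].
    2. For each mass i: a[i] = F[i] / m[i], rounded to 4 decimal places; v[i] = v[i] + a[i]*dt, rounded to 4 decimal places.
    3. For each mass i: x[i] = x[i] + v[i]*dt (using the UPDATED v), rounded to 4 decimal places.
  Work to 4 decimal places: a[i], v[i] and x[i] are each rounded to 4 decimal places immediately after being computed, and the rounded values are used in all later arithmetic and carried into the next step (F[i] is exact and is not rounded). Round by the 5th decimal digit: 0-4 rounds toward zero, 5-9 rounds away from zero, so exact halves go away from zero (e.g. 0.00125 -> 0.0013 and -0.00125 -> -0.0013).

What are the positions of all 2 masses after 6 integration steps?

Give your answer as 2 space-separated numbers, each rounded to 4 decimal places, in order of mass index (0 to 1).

Answer: 5.4115 7.7310

Derivation:
Step 0: x=[5.0000 6.0000] v=[0.0000 0.0000]
Step 1: x=[4.0000 6.7500] v=[-2.0000 1.5000]
Step 2: x=[2.6875 7.8125] v=[-2.6250 2.1250]
Step 3: x=[1.9844 8.5938] v=[-1.4063 1.5625]
Step 4: x=[2.4375 8.7227] v=[0.9062 0.2578]
Step 5: x=[3.8526 8.2803] v=[2.8301 -0.8848]
Step 6: x=[5.4115 7.7310] v=[3.1177 -1.0987]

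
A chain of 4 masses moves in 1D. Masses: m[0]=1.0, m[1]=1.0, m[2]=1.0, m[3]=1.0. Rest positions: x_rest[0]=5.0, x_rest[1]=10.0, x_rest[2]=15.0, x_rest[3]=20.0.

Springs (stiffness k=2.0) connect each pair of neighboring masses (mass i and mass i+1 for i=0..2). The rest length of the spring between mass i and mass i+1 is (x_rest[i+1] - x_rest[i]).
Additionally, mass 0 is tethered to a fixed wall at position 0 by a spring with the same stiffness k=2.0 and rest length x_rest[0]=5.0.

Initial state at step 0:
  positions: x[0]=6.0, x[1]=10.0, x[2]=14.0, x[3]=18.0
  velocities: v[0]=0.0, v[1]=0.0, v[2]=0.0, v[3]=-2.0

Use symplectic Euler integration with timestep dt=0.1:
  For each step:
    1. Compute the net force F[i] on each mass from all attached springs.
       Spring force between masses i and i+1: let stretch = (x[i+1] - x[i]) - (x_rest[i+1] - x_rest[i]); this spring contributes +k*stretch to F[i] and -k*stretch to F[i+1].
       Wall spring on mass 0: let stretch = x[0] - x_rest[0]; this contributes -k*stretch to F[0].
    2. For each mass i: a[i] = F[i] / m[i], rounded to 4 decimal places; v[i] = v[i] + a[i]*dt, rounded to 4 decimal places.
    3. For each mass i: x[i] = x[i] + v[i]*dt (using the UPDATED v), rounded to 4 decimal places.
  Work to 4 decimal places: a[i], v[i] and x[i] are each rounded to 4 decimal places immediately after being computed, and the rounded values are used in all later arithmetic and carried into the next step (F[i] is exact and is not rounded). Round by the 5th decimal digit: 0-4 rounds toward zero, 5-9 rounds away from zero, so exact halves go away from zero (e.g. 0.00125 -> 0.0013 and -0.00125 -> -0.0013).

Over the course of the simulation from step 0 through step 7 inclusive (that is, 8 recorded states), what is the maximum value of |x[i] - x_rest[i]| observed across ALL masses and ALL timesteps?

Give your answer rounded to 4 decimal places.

Step 0: x=[6.0000 10.0000 14.0000 18.0000] v=[0.0000 0.0000 0.0000 -2.0000]
Step 1: x=[5.9600 10.0000 14.0000 17.8200] v=[-0.4000 0.0000 0.0000 -1.8000]
Step 2: x=[5.8816 9.9992 13.9964 17.6636] v=[-0.7840 -0.0080 -0.0360 -1.5640]
Step 3: x=[5.7679 9.9960 13.9862 17.5339] v=[-1.1368 -0.0321 -0.1020 -1.2974]
Step 4: x=[5.6234 9.9880 13.9672 17.4332] v=[-1.4448 -0.0797 -0.1905 -1.0069]
Step 5: x=[5.4537 9.9723 13.9379 17.3632] v=[-1.6966 -0.1568 -0.2931 -0.7001]
Step 6: x=[5.2653 9.9456 13.8978 17.3247] v=[-1.8836 -0.2674 -0.4012 -0.3852]
Step 7: x=[5.0652 9.9043 13.8472 17.3176] v=[-2.0006 -0.4130 -0.5063 -0.0706]
Max displacement = 2.6824

Answer: 2.6824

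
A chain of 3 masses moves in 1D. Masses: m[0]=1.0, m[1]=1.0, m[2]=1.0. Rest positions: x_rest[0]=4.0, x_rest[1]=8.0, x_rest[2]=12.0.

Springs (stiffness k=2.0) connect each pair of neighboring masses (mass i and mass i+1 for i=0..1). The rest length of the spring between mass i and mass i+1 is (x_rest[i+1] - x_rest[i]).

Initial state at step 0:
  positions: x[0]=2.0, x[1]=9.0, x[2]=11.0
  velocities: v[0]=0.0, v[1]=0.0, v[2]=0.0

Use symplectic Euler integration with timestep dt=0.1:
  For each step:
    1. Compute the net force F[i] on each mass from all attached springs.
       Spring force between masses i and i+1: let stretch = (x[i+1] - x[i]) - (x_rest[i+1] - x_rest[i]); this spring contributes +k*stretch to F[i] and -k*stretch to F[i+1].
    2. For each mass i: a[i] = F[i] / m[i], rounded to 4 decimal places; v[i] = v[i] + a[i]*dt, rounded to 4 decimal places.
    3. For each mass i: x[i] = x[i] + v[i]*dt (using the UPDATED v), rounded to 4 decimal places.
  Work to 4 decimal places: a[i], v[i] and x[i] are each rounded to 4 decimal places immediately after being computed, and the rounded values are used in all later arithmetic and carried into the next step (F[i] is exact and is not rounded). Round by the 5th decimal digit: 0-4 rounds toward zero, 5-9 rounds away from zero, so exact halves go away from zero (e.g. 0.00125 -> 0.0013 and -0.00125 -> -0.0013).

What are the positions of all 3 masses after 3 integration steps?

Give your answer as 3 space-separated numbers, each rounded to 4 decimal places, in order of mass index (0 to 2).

Step 0: x=[2.0000 9.0000 11.0000] v=[0.0000 0.0000 0.0000]
Step 1: x=[2.0600 8.9000 11.0400] v=[0.6000 -1.0000 0.4000]
Step 2: x=[2.1768 8.7060 11.1172] v=[1.1680 -1.9400 0.7720]
Step 3: x=[2.3442 8.4296 11.2262] v=[1.6738 -2.7636 1.0898]

Answer: 2.3442 8.4296 11.2262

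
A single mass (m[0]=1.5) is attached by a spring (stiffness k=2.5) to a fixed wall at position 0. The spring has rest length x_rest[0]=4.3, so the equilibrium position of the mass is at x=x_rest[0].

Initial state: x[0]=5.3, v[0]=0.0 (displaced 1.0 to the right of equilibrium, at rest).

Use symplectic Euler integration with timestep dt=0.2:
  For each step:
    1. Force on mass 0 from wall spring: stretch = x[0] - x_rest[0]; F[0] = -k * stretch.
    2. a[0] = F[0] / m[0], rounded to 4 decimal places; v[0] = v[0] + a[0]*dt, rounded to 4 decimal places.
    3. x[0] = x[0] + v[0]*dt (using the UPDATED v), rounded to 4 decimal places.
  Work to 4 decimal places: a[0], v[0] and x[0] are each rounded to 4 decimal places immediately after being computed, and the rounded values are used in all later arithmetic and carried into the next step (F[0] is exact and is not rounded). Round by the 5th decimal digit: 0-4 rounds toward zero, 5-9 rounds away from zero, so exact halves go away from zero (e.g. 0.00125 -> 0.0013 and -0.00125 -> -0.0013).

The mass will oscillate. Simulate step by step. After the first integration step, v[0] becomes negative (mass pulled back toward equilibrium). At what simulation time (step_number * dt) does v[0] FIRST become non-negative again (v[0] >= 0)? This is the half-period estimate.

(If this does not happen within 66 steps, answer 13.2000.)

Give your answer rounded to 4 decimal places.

Step 0: x=[5.3000] v=[0.0000]
Step 1: x=[5.2333] v=[-0.3333]
Step 2: x=[5.1044] v=[-0.6444]
Step 3: x=[4.9219] v=[-0.9125]
Step 4: x=[4.6979] v=[-1.1198]
Step 5: x=[4.4474] v=[-1.2524]
Step 6: x=[4.1871] v=[-1.3015]
Step 7: x=[3.9343] v=[-1.2639]
Step 8: x=[3.7059] v=[-1.1420]
Step 9: x=[3.5171] v=[-0.9440]
Step 10: x=[3.3805] v=[-0.6830]
Step 11: x=[3.3052] v=[-0.3765]
Step 12: x=[3.2962] v=[-0.0449]
Step 13: x=[3.3541] v=[0.2897]
First v>=0 after going negative at step 13, time=2.6000

Answer: 2.6000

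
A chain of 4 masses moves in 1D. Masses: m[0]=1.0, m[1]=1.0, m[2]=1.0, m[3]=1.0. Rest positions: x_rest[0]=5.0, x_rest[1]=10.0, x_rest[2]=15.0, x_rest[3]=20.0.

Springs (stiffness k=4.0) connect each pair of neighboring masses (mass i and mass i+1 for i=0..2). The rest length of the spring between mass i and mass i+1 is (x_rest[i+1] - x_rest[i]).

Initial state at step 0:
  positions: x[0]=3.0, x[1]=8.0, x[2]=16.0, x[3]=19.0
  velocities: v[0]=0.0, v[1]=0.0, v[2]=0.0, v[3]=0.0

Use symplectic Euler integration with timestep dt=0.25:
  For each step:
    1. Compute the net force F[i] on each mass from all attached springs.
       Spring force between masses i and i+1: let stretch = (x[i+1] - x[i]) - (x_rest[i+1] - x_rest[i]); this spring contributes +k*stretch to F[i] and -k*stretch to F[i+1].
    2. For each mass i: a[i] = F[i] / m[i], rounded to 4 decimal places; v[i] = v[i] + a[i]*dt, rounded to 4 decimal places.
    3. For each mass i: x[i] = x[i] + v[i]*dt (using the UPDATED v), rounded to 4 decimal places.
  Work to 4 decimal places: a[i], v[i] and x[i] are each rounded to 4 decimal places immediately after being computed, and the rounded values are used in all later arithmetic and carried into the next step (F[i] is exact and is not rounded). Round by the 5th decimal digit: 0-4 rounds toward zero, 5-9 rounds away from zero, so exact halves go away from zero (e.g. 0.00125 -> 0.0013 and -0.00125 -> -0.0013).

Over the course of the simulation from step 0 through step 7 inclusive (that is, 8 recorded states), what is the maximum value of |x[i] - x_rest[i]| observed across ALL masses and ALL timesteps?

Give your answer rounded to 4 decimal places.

Step 0: x=[3.0000 8.0000 16.0000 19.0000] v=[0.0000 0.0000 0.0000 0.0000]
Step 1: x=[3.0000 8.7500 14.7500 19.5000] v=[0.0000 3.0000 -5.0000 2.0000]
Step 2: x=[3.1875 9.5625 13.1875 20.0625] v=[0.7500 3.2500 -6.2500 2.2500]
Step 3: x=[3.7188 9.6875 12.4375 20.1563] v=[2.1250 0.5000 -3.0000 0.3750]
Step 4: x=[4.4922 9.0078 12.9297 19.5704] v=[3.0937 -2.7187 1.9688 -2.3438]
Step 5: x=[5.1445 8.1797 14.1016 18.5743] v=[2.6093 -3.3124 4.6876 -3.9845]
Step 6: x=[5.3056 8.0733 14.9112 17.7100] v=[0.6445 -0.4257 3.2384 -3.4572]
Step 7: x=[4.9087 8.9844 14.7110 17.3960] v=[-1.5878 3.6445 -0.8007 -1.2560]
Max displacement = 2.6040

Answer: 2.6040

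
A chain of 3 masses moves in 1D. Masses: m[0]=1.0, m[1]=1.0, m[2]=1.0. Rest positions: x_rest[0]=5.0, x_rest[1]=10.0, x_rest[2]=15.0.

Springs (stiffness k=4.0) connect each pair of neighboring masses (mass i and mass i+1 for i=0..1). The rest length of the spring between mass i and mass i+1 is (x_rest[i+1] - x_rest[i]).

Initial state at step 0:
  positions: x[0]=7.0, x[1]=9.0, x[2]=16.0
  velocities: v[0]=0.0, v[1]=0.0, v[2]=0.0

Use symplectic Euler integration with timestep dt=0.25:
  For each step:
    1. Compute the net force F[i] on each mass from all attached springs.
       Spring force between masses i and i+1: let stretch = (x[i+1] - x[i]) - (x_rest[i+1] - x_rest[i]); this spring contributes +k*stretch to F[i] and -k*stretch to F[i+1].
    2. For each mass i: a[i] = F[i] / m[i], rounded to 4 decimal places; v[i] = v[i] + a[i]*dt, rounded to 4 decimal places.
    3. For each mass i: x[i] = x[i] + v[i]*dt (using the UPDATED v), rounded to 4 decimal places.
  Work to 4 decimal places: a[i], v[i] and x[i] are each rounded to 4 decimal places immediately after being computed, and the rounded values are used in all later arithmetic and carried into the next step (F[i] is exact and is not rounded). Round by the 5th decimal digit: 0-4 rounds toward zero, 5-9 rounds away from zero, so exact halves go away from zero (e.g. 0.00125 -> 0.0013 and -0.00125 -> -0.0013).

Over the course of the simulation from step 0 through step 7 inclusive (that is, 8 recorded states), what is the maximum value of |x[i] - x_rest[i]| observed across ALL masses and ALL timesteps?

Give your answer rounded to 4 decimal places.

Step 0: x=[7.0000 9.0000 16.0000] v=[0.0000 0.0000 0.0000]
Step 1: x=[6.2500 10.2500 15.5000] v=[-3.0000 5.0000 -2.0000]
Step 2: x=[5.2500 11.8125 14.9375] v=[-4.0000 6.2500 -2.2500]
Step 3: x=[4.6406 12.5156 14.8438] v=[-2.4375 2.8125 -0.3750]
Step 4: x=[4.7500 11.8320 15.4180] v=[0.4375 -2.7343 2.2968]
Step 5: x=[5.3799 10.2744 16.3457] v=[2.5195 -6.2303 3.7108]
Step 6: x=[5.9834 9.0110 17.0056] v=[2.4140 -5.0535 2.6395]
Step 7: x=[6.0938 8.9894 16.9168] v=[0.4416 -0.0865 -0.3551]
Max displacement = 2.5156

Answer: 2.5156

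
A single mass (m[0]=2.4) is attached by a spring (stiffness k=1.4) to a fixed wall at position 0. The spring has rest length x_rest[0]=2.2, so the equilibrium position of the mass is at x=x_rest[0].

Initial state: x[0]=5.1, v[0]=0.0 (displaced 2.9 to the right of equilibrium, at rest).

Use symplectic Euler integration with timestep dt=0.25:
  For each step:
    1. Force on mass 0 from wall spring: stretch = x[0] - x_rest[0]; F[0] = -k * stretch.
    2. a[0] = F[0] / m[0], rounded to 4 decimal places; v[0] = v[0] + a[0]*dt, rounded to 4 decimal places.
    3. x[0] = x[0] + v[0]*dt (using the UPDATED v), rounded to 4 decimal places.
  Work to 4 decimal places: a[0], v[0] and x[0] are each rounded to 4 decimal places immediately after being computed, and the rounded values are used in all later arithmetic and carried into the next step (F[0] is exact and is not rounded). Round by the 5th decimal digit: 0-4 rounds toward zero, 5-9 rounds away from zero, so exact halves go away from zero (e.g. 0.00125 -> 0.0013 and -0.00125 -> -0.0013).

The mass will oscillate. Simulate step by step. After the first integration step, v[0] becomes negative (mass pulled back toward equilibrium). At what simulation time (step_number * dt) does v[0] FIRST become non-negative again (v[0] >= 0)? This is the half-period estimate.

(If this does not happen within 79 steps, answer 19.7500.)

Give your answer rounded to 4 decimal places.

Step 0: x=[5.1000] v=[0.0000]
Step 1: x=[4.9943] v=[-0.4229]
Step 2: x=[4.7867] v=[-0.8304]
Step 3: x=[4.4848] v=[-1.2076]
Step 4: x=[4.0996] v=[-1.5408]
Step 5: x=[3.6452] v=[-1.8178]
Step 6: x=[3.1381] v=[-2.0286]
Step 7: x=[2.5968] v=[-2.1654]
Step 8: x=[2.0410] v=[-2.2233]
Step 9: x=[1.4910] v=[-2.2001]
Step 10: x=[0.9668] v=[-2.0967]
Step 11: x=[0.4876] v=[-1.9169]
Step 12: x=[0.0708] v=[-1.6672]
Step 13: x=[-0.2684] v=[-1.3567]
Step 14: x=[-0.5176] v=[-0.9967]
Step 15: x=[-0.6677] v=[-0.6004]
Step 16: x=[-0.7133] v=[-0.1822]
Step 17: x=[-0.6526] v=[0.2427]
First v>=0 after going negative at step 17, time=4.2500

Answer: 4.2500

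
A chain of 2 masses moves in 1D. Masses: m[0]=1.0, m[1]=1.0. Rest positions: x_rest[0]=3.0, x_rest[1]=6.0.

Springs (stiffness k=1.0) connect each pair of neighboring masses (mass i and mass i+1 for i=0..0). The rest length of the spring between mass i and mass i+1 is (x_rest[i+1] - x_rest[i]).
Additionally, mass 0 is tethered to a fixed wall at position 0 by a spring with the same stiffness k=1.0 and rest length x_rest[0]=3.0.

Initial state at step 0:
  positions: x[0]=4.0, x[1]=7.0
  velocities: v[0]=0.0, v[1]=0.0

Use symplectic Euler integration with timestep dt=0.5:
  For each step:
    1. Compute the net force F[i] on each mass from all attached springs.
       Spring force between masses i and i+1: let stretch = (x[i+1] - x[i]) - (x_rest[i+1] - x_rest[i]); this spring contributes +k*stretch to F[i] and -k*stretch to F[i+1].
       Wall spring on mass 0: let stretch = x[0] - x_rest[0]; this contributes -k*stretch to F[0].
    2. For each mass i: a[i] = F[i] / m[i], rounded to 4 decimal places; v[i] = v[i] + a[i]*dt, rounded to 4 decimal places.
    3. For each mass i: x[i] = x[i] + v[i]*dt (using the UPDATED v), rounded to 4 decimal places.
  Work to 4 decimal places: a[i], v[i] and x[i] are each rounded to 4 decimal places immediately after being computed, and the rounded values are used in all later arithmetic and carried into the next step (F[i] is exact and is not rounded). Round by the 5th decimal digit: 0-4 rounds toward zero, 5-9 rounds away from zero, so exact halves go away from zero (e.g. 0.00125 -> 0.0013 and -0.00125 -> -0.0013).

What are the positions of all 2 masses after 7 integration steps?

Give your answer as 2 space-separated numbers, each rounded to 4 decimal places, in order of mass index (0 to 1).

Step 0: x=[4.0000 7.0000] v=[0.0000 0.0000]
Step 1: x=[3.7500 7.0000] v=[-0.5000 0.0000]
Step 2: x=[3.3750 6.9375] v=[-0.7500 -0.1250]
Step 3: x=[3.0469 6.7344] v=[-0.6563 -0.4063]
Step 4: x=[2.8789 6.3594] v=[-0.3360 -0.7501]
Step 5: x=[2.8613 5.8642] v=[-0.0352 -0.9904]
Step 6: x=[2.8791 5.3683] v=[0.0356 -0.9919]
Step 7: x=[2.7994 5.0001] v=[-0.1594 -0.7365]

Answer: 2.7994 5.0001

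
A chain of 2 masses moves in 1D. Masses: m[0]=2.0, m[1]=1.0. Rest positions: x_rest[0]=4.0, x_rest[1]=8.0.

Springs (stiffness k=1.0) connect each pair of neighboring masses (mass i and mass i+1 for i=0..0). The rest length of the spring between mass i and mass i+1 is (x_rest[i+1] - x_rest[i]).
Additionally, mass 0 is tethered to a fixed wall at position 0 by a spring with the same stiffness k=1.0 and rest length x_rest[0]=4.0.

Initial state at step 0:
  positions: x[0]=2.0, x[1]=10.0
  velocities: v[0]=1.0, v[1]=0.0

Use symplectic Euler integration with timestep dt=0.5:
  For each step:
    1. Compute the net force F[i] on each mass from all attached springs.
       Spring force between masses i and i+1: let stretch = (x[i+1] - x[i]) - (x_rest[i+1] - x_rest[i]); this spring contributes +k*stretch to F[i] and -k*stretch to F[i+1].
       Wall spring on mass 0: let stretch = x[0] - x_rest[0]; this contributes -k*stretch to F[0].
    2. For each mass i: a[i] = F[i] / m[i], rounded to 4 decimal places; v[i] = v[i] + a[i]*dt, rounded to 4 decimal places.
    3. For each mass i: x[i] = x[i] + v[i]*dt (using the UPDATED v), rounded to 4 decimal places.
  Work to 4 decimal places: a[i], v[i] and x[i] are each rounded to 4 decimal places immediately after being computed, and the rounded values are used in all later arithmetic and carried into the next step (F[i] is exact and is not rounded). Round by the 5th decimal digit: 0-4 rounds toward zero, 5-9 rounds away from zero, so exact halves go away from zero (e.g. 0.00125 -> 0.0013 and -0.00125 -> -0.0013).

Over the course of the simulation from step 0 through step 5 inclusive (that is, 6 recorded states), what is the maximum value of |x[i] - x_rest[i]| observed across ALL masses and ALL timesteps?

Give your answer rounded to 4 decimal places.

Step 0: x=[2.0000 10.0000] v=[1.0000 0.0000]
Step 1: x=[3.2500 9.0000] v=[2.5000 -2.0000]
Step 2: x=[4.8125 7.5625] v=[3.1250 -2.8750]
Step 3: x=[6.1172 6.4375] v=[2.6094 -2.2500]
Step 4: x=[6.6973 6.2324] v=[1.1602 -0.4102]
Step 5: x=[6.3821 7.1436] v=[-0.6304 1.8223]
Max displacement = 2.6973

Answer: 2.6973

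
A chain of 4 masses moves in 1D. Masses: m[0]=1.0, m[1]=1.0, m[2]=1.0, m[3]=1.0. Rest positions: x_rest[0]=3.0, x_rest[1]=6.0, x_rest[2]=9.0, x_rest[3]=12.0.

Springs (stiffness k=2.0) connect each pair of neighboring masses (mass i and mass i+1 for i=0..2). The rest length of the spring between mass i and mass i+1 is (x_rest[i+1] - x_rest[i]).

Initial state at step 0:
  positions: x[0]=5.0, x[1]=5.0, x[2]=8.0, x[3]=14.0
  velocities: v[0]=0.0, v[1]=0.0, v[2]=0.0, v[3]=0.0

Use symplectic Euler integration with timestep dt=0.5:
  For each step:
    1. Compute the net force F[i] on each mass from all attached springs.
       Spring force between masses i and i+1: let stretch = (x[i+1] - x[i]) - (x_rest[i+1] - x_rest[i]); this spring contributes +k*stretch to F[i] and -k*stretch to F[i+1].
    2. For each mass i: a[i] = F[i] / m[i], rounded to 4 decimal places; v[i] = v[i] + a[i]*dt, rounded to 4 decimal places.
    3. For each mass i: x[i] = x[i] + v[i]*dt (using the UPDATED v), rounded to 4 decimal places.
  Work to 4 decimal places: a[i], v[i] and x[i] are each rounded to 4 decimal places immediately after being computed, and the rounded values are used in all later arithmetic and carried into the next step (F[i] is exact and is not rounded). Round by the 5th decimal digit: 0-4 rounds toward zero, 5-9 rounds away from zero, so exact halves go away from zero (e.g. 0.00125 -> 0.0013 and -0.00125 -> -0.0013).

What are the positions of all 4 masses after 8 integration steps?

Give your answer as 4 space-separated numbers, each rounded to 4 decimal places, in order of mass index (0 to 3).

Step 0: x=[5.0000 5.0000 8.0000 14.0000] v=[0.0000 0.0000 0.0000 0.0000]
Step 1: x=[3.5000 6.5000 9.5000 12.5000] v=[-3.0000 3.0000 3.0000 -3.0000]
Step 2: x=[2.0000 8.0000 11.0000 11.0000] v=[-3.0000 3.0000 3.0000 -3.0000]
Step 3: x=[2.0000 8.0000 11.0000 11.0000] v=[0.0000 0.0000 0.0000 0.0000]
Step 4: x=[3.5000 6.5000 9.5000 12.5000] v=[3.0000 -3.0000 -3.0000 3.0000]
Step 5: x=[5.0000 5.0000 8.0000 14.0000] v=[3.0000 -3.0000 -3.0000 3.0000]
Step 6: x=[5.0000 5.0000 8.0000 14.0000] v=[0.0000 0.0000 0.0000 0.0000]
Step 7: x=[3.5000 6.5000 9.5000 12.5000] v=[-3.0000 3.0000 3.0000 -3.0000]
Step 8: x=[2.0000 8.0000 11.0000 11.0000] v=[-3.0000 3.0000 3.0000 -3.0000]

Answer: 2.0000 8.0000 11.0000 11.0000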